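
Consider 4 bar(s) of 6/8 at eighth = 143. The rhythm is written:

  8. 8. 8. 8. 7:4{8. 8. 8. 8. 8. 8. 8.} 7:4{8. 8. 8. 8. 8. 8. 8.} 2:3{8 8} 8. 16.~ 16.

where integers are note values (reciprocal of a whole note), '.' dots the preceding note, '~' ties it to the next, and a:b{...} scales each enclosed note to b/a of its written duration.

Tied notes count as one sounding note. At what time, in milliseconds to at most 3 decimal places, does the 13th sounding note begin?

note 13 onset = 90/7b = 5394.605ms

1. 0.0ms @ 0 + 629.371ms (3/2)
2. 629.371ms @ 3/2 + 629.371ms (3/2)
3. 1258.741ms @ 3 + 629.371ms (3/2)
4. 1888.112ms @ 9/2 + 629.371ms (3/2)
5. 2517.483ms @ 6 + 359.64ms (6/7)
6. 2877.123ms @ 48/7 + 359.64ms (6/7)
7. 3236.763ms @ 54/7 + 359.64ms (6/7)
8. 3596.404ms @ 60/7 + 359.64ms (6/7)
9. 3956.044ms @ 66/7 + 359.64ms (6/7)
10. 4315.684ms @ 72/7 + 359.64ms (6/7)
11. 4675.325ms @ 78/7 + 359.64ms (6/7)
12. 5034.965ms @ 12 + 359.64ms (6/7)
13. 5394.605ms @ 90/7 + 359.64ms (6/7)
14. 5754.246ms @ 96/7 + 359.64ms (6/7)
15. 6113.886ms @ 102/7 + 359.64ms (6/7)
16. 6473.526ms @ 108/7 + 359.64ms (6/7)
17. 6833.167ms @ 114/7 + 359.64ms (6/7)
18. 7192.807ms @ 120/7 + 359.64ms (6/7)
19. 7552.448ms @ 18 + 629.371ms (3/2)
20. 8181.818ms @ 39/2 + 629.371ms (3/2)
21. 8811.189ms @ 21 + 629.371ms (3/2)
22. 9440.559ms @ 45/2 + 629.371ms (3/2)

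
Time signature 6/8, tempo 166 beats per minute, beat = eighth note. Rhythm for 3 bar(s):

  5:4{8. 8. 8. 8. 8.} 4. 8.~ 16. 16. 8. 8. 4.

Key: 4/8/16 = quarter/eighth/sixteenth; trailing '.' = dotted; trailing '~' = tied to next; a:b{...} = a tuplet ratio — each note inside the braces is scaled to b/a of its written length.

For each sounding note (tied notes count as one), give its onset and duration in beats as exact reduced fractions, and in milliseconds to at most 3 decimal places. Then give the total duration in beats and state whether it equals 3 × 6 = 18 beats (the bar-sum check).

1) 0.0ms=0b +433.735ms=6/5b
2) 433.735ms=6/5b +433.735ms=6/5b
3) 867.47ms=12/5b +433.735ms=6/5b
4) 1301.205ms=18/5b +433.735ms=6/5b
5) 1734.94ms=24/5b +433.735ms=6/5b
6) 2168.675ms=6b +1084.337ms=3b
7) 3253.012ms=9b +813.253ms=9/4b
8) 4066.265ms=45/4b +271.084ms=3/4b
9) 4337.349ms=12b +542.169ms=3/2b
10) 4879.518ms=27/2b +542.169ms=3/2b
11) 5421.687ms=15b +1084.337ms=3b
Σ=18b of 18 (166bpm 6/8) — PASS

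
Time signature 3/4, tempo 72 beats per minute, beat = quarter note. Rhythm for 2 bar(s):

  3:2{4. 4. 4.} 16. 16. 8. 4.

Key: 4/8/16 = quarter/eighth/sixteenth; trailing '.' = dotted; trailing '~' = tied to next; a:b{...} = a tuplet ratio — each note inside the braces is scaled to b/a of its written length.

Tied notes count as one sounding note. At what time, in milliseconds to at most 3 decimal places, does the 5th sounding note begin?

1. 0.0ms @ 0 + 833.333ms (1)
2. 833.333ms @ 1 + 833.333ms (1)
3. 1666.667ms @ 2 + 833.333ms (1)
4. 2500.0ms @ 3 + 312.5ms (3/8)
5. 2812.5ms @ 27/8 + 312.5ms (3/8)
6. 3125.0ms @ 15/4 + 625.0ms (3/4)
7. 3750.0ms @ 9/2 + 1250.0ms (3/2)

note 5 onset = 27/8b = 2812.5ms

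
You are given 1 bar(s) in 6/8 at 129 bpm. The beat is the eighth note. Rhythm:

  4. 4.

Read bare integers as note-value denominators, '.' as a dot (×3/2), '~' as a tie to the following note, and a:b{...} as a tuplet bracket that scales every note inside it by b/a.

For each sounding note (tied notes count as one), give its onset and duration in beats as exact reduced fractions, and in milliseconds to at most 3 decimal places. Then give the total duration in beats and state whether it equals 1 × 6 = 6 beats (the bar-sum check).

1) 0.0ms=0b +1395.349ms=3b
2) 1395.349ms=3b +1395.349ms=3b
Σ=6b of 6 (129bpm 6/8) — PASS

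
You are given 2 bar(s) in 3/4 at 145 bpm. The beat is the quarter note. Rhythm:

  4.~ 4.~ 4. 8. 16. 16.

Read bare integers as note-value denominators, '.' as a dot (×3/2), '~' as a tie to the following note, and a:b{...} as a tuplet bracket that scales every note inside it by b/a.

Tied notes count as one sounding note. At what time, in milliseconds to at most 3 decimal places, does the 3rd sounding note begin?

note 3 onset = 21/4b = 2172.414ms

1. 0.0ms @ 0 + 1862.069ms (9/2)
2. 1862.069ms @ 9/2 + 310.345ms (3/4)
3. 2172.414ms @ 21/4 + 155.172ms (3/8)
4. 2327.586ms @ 45/8 + 155.172ms (3/8)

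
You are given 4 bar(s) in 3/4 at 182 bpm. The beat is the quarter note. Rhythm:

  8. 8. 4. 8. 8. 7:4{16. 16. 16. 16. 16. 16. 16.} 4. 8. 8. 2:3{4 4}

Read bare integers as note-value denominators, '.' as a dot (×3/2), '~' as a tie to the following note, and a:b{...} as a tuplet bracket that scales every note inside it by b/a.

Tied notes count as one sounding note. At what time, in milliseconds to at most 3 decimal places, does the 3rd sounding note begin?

note 3 onset = 3/2b = 494.505ms

1. 0.0ms @ 0 + 247.253ms (3/4)
2. 247.253ms @ 3/4 + 247.253ms (3/4)
3. 494.505ms @ 3/2 + 494.505ms (3/2)
4. 989.011ms @ 3 + 247.253ms (3/4)
5. 1236.264ms @ 15/4 + 247.253ms (3/4)
6. 1483.516ms @ 9/2 + 70.644ms (3/14)
7. 1554.16ms @ 33/7 + 70.644ms (3/14)
8. 1624.804ms @ 69/14 + 70.644ms (3/14)
9. 1695.447ms @ 36/7 + 70.644ms (3/14)
10. 1766.091ms @ 75/14 + 70.644ms (3/14)
11. 1836.735ms @ 39/7 + 70.644ms (3/14)
12. 1907.378ms @ 81/14 + 70.644ms (3/14)
13. 1978.022ms @ 6 + 494.505ms (3/2)
14. 2472.527ms @ 15/2 + 247.253ms (3/4)
15. 2719.78ms @ 33/4 + 247.253ms (3/4)
16. 2967.033ms @ 9 + 494.505ms (3/2)
17. 3461.538ms @ 21/2 + 494.505ms (3/2)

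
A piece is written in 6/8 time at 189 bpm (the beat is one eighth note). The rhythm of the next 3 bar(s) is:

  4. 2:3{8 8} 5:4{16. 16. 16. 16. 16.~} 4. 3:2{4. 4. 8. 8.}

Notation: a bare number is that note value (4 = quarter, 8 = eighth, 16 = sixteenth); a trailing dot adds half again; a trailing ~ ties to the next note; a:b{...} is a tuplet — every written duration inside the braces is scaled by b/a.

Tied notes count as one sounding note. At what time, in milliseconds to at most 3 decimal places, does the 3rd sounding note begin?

1. 0.0ms @ 0 + 952.381ms (3)
2. 952.381ms @ 3 + 476.19ms (3/2)
3. 1428.571ms @ 9/2 + 476.19ms (3/2)
4. 1904.762ms @ 6 + 190.476ms (3/5)
5. 2095.238ms @ 33/5 + 190.476ms (3/5)
6. 2285.714ms @ 36/5 + 190.476ms (3/5)
7. 2476.19ms @ 39/5 + 190.476ms (3/5)
8. 2666.667ms @ 42/5 + 1142.857ms (18/5)
9. 3809.524ms @ 12 + 634.921ms (2)
10. 4444.444ms @ 14 + 634.921ms (2)
11. 5079.365ms @ 16 + 317.46ms (1)
12. 5396.825ms @ 17 + 317.46ms (1)

note 3 onset = 9/2b = 1428.571ms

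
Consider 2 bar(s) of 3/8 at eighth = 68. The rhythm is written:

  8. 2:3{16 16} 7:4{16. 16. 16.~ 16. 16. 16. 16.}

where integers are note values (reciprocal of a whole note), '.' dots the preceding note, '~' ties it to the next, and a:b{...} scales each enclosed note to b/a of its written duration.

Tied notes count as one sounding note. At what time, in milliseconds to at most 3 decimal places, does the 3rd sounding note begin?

1. 0.0ms @ 0 + 1323.529ms (3/2)
2. 1323.529ms @ 3/2 + 661.765ms (3/4)
3. 1985.294ms @ 9/4 + 661.765ms (3/4)
4. 2647.059ms @ 3 + 378.151ms (3/7)
5. 3025.21ms @ 24/7 + 378.151ms (3/7)
6. 3403.361ms @ 27/7 + 756.303ms (6/7)
7. 4159.664ms @ 33/7 + 378.151ms (3/7)
8. 4537.815ms @ 36/7 + 378.151ms (3/7)
9. 4915.966ms @ 39/7 + 378.151ms (3/7)

note 3 onset = 9/4b = 1985.294ms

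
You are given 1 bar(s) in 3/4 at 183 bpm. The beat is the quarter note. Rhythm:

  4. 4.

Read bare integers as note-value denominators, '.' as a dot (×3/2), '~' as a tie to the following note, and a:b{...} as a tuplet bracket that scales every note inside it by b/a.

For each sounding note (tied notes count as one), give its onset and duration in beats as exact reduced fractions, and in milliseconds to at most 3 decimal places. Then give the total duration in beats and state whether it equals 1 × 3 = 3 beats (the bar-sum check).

1) 0.0ms=0b +491.803ms=3/2b
2) 491.803ms=3/2b +491.803ms=3/2b
Σ=3b of 3 (183bpm 3/4) — PASS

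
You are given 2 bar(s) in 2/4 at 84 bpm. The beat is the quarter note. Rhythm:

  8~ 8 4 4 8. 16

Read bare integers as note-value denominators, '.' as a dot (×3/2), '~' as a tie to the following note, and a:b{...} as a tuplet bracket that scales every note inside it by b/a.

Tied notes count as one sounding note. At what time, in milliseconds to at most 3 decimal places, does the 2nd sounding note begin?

note 2 onset = 1b = 714.286ms

1. 0.0ms @ 0 + 714.286ms (1)
2. 714.286ms @ 1 + 714.286ms (1)
3. 1428.571ms @ 2 + 714.286ms (1)
4. 2142.857ms @ 3 + 535.714ms (3/4)
5. 2678.571ms @ 15/4 + 178.571ms (1/4)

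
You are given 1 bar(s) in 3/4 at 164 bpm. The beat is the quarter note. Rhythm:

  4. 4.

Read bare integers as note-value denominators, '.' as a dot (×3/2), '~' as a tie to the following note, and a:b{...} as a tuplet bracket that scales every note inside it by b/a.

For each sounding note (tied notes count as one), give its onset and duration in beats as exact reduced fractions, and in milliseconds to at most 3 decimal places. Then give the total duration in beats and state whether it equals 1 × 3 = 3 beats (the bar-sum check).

1) 0.0ms=0b +548.78ms=3/2b
2) 548.78ms=3/2b +548.78ms=3/2b
Σ=3b of 3 (164bpm 3/4) — PASS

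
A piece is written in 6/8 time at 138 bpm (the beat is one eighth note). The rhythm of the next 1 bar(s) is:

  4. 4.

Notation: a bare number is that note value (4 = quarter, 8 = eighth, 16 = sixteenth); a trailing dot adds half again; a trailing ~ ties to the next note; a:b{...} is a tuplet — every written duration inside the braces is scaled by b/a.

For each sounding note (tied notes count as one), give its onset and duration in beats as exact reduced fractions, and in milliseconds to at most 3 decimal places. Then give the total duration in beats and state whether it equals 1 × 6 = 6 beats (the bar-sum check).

1) 0.0ms=0b +1304.348ms=3b
2) 1304.348ms=3b +1304.348ms=3b
Σ=6b of 6 (138bpm 6/8) — PASS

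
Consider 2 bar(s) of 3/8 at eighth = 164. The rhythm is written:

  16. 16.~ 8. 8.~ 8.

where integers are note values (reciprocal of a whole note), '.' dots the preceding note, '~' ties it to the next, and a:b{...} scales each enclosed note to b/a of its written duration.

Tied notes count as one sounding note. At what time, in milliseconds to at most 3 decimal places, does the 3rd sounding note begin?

note 3 onset = 3b = 1097.561ms

1. 0.0ms @ 0 + 274.39ms (3/4)
2. 274.39ms @ 3/4 + 823.171ms (9/4)
3. 1097.561ms @ 3 + 1097.561ms (3)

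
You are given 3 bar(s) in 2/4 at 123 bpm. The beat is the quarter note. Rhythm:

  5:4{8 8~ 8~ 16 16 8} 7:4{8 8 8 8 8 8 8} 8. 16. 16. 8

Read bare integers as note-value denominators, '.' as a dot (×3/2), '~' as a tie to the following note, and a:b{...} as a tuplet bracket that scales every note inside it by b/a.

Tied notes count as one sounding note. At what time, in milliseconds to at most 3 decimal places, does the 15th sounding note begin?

1. 0.0ms @ 0 + 195.122ms (2/5)
2. 195.122ms @ 2/5 + 487.805ms (1)
3. 682.927ms @ 7/5 + 97.561ms (1/5)
4. 780.488ms @ 8/5 + 195.122ms (2/5)
5. 975.61ms @ 2 + 139.373ms (2/7)
6. 1114.983ms @ 16/7 + 139.373ms (2/7)
7. 1254.355ms @ 18/7 + 139.373ms (2/7)
8. 1393.728ms @ 20/7 + 139.373ms (2/7)
9. 1533.101ms @ 22/7 + 139.373ms (2/7)
10. 1672.474ms @ 24/7 + 139.373ms (2/7)
11. 1811.847ms @ 26/7 + 139.373ms (2/7)
12. 1951.22ms @ 4 + 365.854ms (3/4)
13. 2317.073ms @ 19/4 + 182.927ms (3/8)
14. 2500.0ms @ 41/8 + 182.927ms (3/8)
15. 2682.927ms @ 11/2 + 243.902ms (1/2)

note 15 onset = 11/2b = 2682.927ms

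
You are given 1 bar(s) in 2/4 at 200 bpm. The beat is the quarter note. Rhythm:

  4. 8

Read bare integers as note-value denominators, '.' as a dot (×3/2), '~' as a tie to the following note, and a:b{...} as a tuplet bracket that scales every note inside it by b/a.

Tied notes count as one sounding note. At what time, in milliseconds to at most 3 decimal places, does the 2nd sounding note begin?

1. 0.0ms @ 0 + 450.0ms (3/2)
2. 450.0ms @ 3/2 + 150.0ms (1/2)

note 2 onset = 3/2b = 450.0ms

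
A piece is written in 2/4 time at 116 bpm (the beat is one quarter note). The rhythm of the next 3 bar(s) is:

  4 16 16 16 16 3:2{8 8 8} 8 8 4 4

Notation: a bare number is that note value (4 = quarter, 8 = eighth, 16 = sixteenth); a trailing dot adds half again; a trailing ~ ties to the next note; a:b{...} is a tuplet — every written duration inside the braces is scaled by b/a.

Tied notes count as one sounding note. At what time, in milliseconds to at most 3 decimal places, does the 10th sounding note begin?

1. 0.0ms @ 0 + 517.241ms (1)
2. 517.241ms @ 1 + 129.31ms (1/4)
3. 646.552ms @ 5/4 + 129.31ms (1/4)
4. 775.862ms @ 3/2 + 129.31ms (1/4)
5. 905.172ms @ 7/4 + 129.31ms (1/4)
6. 1034.483ms @ 2 + 172.414ms (1/3)
7. 1206.897ms @ 7/3 + 172.414ms (1/3)
8. 1379.31ms @ 8/3 + 172.414ms (1/3)
9. 1551.724ms @ 3 + 258.621ms (1/2)
10. 1810.345ms @ 7/2 + 258.621ms (1/2)
11. 2068.966ms @ 4 + 517.241ms (1)
12. 2586.207ms @ 5 + 517.241ms (1)

note 10 onset = 7/2b = 1810.345ms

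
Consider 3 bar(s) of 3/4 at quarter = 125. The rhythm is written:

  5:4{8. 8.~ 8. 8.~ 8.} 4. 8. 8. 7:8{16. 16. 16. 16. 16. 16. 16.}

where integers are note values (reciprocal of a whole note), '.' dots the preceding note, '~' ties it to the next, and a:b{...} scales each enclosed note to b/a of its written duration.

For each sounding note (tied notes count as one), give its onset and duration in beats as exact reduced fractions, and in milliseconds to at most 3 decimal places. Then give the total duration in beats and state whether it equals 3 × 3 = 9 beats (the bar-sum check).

1) 0.0ms=0b +288.0ms=3/5b
2) 288.0ms=3/5b +576.0ms=6/5b
3) 864.0ms=9/5b +576.0ms=6/5b
4) 1440.0ms=3b +720.0ms=3/2b
5) 2160.0ms=9/2b +360.0ms=3/4b
6) 2520.0ms=21/4b +360.0ms=3/4b
7) 2880.0ms=6b +205.714ms=3/7b
8) 3085.714ms=45/7b +205.714ms=3/7b
9) 3291.429ms=48/7b +205.714ms=3/7b
10) 3497.143ms=51/7b +205.714ms=3/7b
11) 3702.857ms=54/7b +205.714ms=3/7b
12) 3908.571ms=57/7b +205.714ms=3/7b
13) 4114.286ms=60/7b +205.714ms=3/7b
Σ=9b of 9 (125bpm 3/4) — PASS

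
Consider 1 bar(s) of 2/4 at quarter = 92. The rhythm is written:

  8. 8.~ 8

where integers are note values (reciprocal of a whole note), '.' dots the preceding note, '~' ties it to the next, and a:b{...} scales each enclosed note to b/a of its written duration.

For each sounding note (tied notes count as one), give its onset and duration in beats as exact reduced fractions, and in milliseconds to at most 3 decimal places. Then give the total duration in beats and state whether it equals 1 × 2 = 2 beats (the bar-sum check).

1) 0.0ms=0b +489.13ms=3/4b
2) 489.13ms=3/4b +815.217ms=5/4b
Σ=2b of 2 (92bpm 2/4) — PASS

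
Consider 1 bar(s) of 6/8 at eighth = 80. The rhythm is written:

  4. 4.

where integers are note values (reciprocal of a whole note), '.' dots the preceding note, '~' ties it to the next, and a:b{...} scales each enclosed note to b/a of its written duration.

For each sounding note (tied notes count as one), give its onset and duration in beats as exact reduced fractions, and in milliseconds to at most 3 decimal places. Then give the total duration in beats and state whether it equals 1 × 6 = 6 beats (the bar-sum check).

1) 0.0ms=0b +2250.0ms=3b
2) 2250.0ms=3b +2250.0ms=3b
Σ=6b of 6 (80bpm 6/8) — PASS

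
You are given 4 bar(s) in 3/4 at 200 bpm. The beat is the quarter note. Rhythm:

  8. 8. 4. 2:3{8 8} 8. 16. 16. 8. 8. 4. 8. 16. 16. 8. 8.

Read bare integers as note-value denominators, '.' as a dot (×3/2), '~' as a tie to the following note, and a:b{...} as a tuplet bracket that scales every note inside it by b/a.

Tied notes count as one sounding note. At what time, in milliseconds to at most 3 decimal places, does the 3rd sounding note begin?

1. 0.0ms @ 0 + 225.0ms (3/4)
2. 225.0ms @ 3/4 + 225.0ms (3/4)
3. 450.0ms @ 3/2 + 450.0ms (3/2)
4. 900.0ms @ 3 + 225.0ms (3/4)
5. 1125.0ms @ 15/4 + 225.0ms (3/4)
6. 1350.0ms @ 9/2 + 225.0ms (3/4)
7. 1575.0ms @ 21/4 + 112.5ms (3/8)
8. 1687.5ms @ 45/8 + 112.5ms (3/8)
9. 1800.0ms @ 6 + 225.0ms (3/4)
10. 2025.0ms @ 27/4 + 225.0ms (3/4)
11. 2250.0ms @ 15/2 + 450.0ms (3/2)
12. 2700.0ms @ 9 + 225.0ms (3/4)
13. 2925.0ms @ 39/4 + 112.5ms (3/8)
14. 3037.5ms @ 81/8 + 112.5ms (3/8)
15. 3150.0ms @ 21/2 + 225.0ms (3/4)
16. 3375.0ms @ 45/4 + 225.0ms (3/4)

note 3 onset = 3/2b = 450.0ms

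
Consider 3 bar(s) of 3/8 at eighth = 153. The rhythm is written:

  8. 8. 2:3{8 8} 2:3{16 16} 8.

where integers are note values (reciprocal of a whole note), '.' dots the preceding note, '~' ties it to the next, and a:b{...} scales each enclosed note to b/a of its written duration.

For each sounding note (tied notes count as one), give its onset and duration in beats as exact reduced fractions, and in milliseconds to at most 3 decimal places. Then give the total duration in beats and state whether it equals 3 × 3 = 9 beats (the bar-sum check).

1) 0.0ms=0b +588.235ms=3/2b
2) 588.235ms=3/2b +588.235ms=3/2b
3) 1176.471ms=3b +588.235ms=3/2b
4) 1764.706ms=9/2b +588.235ms=3/2b
5) 2352.941ms=6b +294.118ms=3/4b
6) 2647.059ms=27/4b +294.118ms=3/4b
7) 2941.176ms=15/2b +588.235ms=3/2b
Σ=9b of 9 (153bpm 3/8) — PASS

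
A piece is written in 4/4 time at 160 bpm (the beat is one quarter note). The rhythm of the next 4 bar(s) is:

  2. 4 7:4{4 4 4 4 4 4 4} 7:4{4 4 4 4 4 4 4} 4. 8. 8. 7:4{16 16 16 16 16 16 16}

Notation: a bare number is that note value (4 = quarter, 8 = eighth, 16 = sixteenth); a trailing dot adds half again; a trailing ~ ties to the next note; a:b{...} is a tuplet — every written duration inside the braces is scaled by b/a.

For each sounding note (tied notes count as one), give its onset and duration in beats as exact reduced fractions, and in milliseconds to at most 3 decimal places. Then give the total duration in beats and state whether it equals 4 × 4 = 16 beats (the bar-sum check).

1) 0.0ms=0b +1125.0ms=3b
2) 1125.0ms=3b +375.0ms=1b
3) 1500.0ms=4b +214.286ms=4/7b
4) 1714.286ms=32/7b +214.286ms=4/7b
5) 1928.571ms=36/7b +214.286ms=4/7b
6) 2142.857ms=40/7b +214.286ms=4/7b
7) 2357.143ms=44/7b +214.286ms=4/7b
8) 2571.429ms=48/7b +214.286ms=4/7b
9) 2785.714ms=52/7b +214.286ms=4/7b
10) 3000.0ms=8b +214.286ms=4/7b
11) 3214.286ms=60/7b +214.286ms=4/7b
12) 3428.571ms=64/7b +214.286ms=4/7b
13) 3642.857ms=68/7b +214.286ms=4/7b
14) 3857.143ms=72/7b +214.286ms=4/7b
15) 4071.429ms=76/7b +214.286ms=4/7b
16) 4285.714ms=80/7b +214.286ms=4/7b
17) 4500.0ms=12b +562.5ms=3/2b
18) 5062.5ms=27/2b +281.25ms=3/4b
19) 5343.75ms=57/4b +281.25ms=3/4b
20) 5625.0ms=15b +53.571ms=1/7b
21) 5678.571ms=106/7b +53.571ms=1/7b
22) 5732.143ms=107/7b +53.571ms=1/7b
23) 5785.714ms=108/7b +53.571ms=1/7b
24) 5839.286ms=109/7b +53.571ms=1/7b
25) 5892.857ms=110/7b +53.571ms=1/7b
26) 5946.429ms=111/7b +53.571ms=1/7b
Σ=16b of 16 (160bpm 4/4) — PASS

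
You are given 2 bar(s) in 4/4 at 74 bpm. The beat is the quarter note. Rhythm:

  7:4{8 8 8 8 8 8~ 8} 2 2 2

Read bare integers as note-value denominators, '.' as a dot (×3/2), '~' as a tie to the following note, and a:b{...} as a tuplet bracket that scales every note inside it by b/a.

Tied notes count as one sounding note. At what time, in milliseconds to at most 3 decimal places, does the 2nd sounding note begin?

1. 0.0ms @ 0 + 231.66ms (2/7)
2. 231.66ms @ 2/7 + 231.66ms (2/7)
3. 463.32ms @ 4/7 + 231.66ms (2/7)
4. 694.981ms @ 6/7 + 231.66ms (2/7)
5. 926.641ms @ 8/7 + 231.66ms (2/7)
6. 1158.301ms @ 10/7 + 463.32ms (4/7)
7. 1621.622ms @ 2 + 1621.622ms (2)
8. 3243.243ms @ 4 + 1621.622ms (2)
9. 4864.865ms @ 6 + 1621.622ms (2)

note 2 onset = 2/7b = 231.66ms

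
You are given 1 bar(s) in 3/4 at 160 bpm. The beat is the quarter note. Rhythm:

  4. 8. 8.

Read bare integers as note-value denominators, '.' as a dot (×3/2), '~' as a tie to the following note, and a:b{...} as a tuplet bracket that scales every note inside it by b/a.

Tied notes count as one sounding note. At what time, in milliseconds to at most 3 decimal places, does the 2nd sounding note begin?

1. 0.0ms @ 0 + 562.5ms (3/2)
2. 562.5ms @ 3/2 + 281.25ms (3/4)
3. 843.75ms @ 9/4 + 281.25ms (3/4)

note 2 onset = 3/2b = 562.5ms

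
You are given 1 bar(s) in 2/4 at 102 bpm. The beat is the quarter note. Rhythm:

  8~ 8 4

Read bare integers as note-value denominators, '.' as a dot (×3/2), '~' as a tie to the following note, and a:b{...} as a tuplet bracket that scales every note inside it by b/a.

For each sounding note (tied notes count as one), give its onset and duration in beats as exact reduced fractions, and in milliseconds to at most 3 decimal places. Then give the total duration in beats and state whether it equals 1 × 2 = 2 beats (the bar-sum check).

1) 0.0ms=0b +588.235ms=1b
2) 588.235ms=1b +588.235ms=1b
Σ=2b of 2 (102bpm 2/4) — PASS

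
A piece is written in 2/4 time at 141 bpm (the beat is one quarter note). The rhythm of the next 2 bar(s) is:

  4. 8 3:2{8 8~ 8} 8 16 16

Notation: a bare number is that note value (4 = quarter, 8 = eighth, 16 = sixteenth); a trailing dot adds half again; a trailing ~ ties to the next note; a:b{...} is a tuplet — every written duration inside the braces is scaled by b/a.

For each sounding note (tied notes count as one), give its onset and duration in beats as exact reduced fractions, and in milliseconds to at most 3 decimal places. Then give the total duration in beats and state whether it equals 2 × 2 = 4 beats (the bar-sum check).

1) 0.0ms=0b +638.298ms=3/2b
2) 638.298ms=3/2b +212.766ms=1/2b
3) 851.064ms=2b +141.844ms=1/3b
4) 992.908ms=7/3b +283.688ms=2/3b
5) 1276.596ms=3b +212.766ms=1/2b
6) 1489.362ms=7/2b +106.383ms=1/4b
7) 1595.745ms=15/4b +106.383ms=1/4b
Σ=4b of 4 (141bpm 2/4) — PASS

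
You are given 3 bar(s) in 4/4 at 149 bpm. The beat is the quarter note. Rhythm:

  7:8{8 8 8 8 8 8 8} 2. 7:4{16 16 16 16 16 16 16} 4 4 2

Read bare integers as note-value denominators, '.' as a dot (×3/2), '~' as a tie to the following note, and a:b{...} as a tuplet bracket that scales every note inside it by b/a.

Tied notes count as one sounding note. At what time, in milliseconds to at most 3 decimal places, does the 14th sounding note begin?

note 14 onset = 54/7b = 3106.424ms

1. 0.0ms @ 0 + 230.105ms (4/7)
2. 230.105ms @ 4/7 + 230.105ms (4/7)
3. 460.211ms @ 8/7 + 230.105ms (4/7)
4. 690.316ms @ 12/7 + 230.105ms (4/7)
5. 920.422ms @ 16/7 + 230.105ms (4/7)
6. 1150.527ms @ 20/7 + 230.105ms (4/7)
7. 1380.633ms @ 24/7 + 230.105ms (4/7)
8. 1610.738ms @ 4 + 1208.054ms (3)
9. 2818.792ms @ 7 + 57.526ms (1/7)
10. 2876.318ms @ 50/7 + 57.526ms (1/7)
11. 2933.845ms @ 51/7 + 57.526ms (1/7)
12. 2991.371ms @ 52/7 + 57.526ms (1/7)
13. 3048.897ms @ 53/7 + 57.526ms (1/7)
14. 3106.424ms @ 54/7 + 57.526ms (1/7)
15. 3163.95ms @ 55/7 + 57.526ms (1/7)
16. 3221.477ms @ 8 + 402.685ms (1)
17. 3624.161ms @ 9 + 402.685ms (1)
18. 4026.846ms @ 10 + 805.369ms (2)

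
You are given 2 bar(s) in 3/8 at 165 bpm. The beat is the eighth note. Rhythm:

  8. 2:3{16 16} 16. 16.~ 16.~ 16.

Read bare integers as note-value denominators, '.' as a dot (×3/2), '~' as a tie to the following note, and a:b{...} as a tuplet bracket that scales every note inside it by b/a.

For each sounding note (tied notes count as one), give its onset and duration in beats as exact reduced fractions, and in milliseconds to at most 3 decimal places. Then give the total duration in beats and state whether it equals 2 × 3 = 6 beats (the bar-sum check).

1) 0.0ms=0b +545.455ms=3/2b
2) 545.455ms=3/2b +272.727ms=3/4b
3) 818.182ms=9/4b +272.727ms=3/4b
4) 1090.909ms=3b +272.727ms=3/4b
5) 1363.636ms=15/4b +818.182ms=9/4b
Σ=6b of 6 (165bpm 3/8) — PASS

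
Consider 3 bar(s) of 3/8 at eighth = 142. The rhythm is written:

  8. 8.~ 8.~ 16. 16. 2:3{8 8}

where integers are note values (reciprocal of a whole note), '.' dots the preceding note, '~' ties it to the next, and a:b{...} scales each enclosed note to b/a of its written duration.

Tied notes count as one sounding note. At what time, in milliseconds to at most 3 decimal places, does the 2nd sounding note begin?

note 2 onset = 3/2b = 633.803ms

1. 0.0ms @ 0 + 633.803ms (3/2)
2. 633.803ms @ 3/2 + 1584.507ms (15/4)
3. 2218.31ms @ 21/4 + 316.901ms (3/4)
4. 2535.211ms @ 6 + 633.803ms (3/2)
5. 3169.014ms @ 15/2 + 633.803ms (3/2)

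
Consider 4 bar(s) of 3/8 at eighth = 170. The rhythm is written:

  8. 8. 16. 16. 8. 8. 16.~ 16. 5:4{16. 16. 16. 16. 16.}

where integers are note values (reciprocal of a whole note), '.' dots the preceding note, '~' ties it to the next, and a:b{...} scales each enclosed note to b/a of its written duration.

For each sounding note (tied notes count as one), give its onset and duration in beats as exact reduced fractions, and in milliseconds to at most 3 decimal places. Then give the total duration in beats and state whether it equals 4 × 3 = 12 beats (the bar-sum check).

1) 0.0ms=0b +529.412ms=3/2b
2) 529.412ms=3/2b +529.412ms=3/2b
3) 1058.824ms=3b +264.706ms=3/4b
4) 1323.529ms=15/4b +264.706ms=3/4b
5) 1588.235ms=9/2b +529.412ms=3/2b
6) 2117.647ms=6b +529.412ms=3/2b
7) 2647.059ms=15/2b +529.412ms=3/2b
8) 3176.471ms=9b +211.765ms=3/5b
9) 3388.235ms=48/5b +211.765ms=3/5b
10) 3600.0ms=51/5b +211.765ms=3/5b
11) 3811.765ms=54/5b +211.765ms=3/5b
12) 4023.529ms=57/5b +211.765ms=3/5b
Σ=12b of 12 (170bpm 3/8) — PASS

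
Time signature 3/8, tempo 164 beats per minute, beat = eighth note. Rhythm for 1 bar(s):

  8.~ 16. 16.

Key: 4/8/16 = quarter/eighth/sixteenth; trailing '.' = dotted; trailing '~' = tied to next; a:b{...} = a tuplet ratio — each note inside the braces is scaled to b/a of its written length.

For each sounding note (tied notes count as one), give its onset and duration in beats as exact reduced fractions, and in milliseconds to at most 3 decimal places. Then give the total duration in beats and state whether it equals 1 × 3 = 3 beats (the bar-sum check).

1) 0.0ms=0b +823.171ms=9/4b
2) 823.171ms=9/4b +274.39ms=3/4b
Σ=3b of 3 (164bpm 3/8) — PASS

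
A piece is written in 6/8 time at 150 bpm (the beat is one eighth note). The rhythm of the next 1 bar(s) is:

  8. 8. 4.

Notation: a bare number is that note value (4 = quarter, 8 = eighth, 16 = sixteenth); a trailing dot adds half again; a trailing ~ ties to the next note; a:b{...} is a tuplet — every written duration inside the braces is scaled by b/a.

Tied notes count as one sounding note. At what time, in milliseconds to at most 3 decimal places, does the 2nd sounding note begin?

note 2 onset = 3/2b = 600.0ms

1. 0.0ms @ 0 + 600.0ms (3/2)
2. 600.0ms @ 3/2 + 600.0ms (3/2)
3. 1200.0ms @ 3 + 1200.0ms (3)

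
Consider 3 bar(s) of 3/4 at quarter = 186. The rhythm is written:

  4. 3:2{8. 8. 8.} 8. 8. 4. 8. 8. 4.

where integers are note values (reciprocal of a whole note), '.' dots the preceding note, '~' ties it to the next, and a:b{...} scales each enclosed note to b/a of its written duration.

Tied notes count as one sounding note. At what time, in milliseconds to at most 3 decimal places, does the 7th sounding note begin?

note 7 onset = 9/2b = 1451.613ms

1. 0.0ms @ 0 + 483.871ms (3/2)
2. 483.871ms @ 3/2 + 161.29ms (1/2)
3. 645.161ms @ 2 + 161.29ms (1/2)
4. 806.452ms @ 5/2 + 161.29ms (1/2)
5. 967.742ms @ 3 + 241.935ms (3/4)
6. 1209.677ms @ 15/4 + 241.935ms (3/4)
7. 1451.613ms @ 9/2 + 483.871ms (3/2)
8. 1935.484ms @ 6 + 241.935ms (3/4)
9. 2177.419ms @ 27/4 + 241.935ms (3/4)
10. 2419.355ms @ 15/2 + 483.871ms (3/2)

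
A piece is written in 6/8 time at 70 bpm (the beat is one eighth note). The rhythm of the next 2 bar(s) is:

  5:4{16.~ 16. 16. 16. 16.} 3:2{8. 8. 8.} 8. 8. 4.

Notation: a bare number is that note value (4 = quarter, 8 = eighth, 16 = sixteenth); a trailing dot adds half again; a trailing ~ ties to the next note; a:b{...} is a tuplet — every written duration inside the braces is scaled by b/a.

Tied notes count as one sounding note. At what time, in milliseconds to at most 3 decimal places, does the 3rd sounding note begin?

note 3 onset = 9/5b = 1542.857ms

1. 0.0ms @ 0 + 1028.571ms (6/5)
2. 1028.571ms @ 6/5 + 514.286ms (3/5)
3. 1542.857ms @ 9/5 + 514.286ms (3/5)
4. 2057.143ms @ 12/5 + 514.286ms (3/5)
5. 2571.429ms @ 3 + 857.143ms (1)
6. 3428.571ms @ 4 + 857.143ms (1)
7. 4285.714ms @ 5 + 857.143ms (1)
8. 5142.857ms @ 6 + 1285.714ms (3/2)
9. 6428.571ms @ 15/2 + 1285.714ms (3/2)
10. 7714.286ms @ 9 + 2571.429ms (3)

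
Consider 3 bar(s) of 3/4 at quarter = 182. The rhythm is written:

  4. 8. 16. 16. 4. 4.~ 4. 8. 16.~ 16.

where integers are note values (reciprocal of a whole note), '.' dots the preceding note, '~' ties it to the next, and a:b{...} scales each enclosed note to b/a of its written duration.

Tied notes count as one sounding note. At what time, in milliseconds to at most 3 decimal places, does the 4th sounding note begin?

note 4 onset = 21/8b = 865.385ms

1. 0.0ms @ 0 + 494.505ms (3/2)
2. 494.505ms @ 3/2 + 247.253ms (3/4)
3. 741.758ms @ 9/4 + 123.626ms (3/8)
4. 865.385ms @ 21/8 + 123.626ms (3/8)
5. 989.011ms @ 3 + 494.505ms (3/2)
6. 1483.516ms @ 9/2 + 989.011ms (3)
7. 2472.527ms @ 15/2 + 247.253ms (3/4)
8. 2719.78ms @ 33/4 + 247.253ms (3/4)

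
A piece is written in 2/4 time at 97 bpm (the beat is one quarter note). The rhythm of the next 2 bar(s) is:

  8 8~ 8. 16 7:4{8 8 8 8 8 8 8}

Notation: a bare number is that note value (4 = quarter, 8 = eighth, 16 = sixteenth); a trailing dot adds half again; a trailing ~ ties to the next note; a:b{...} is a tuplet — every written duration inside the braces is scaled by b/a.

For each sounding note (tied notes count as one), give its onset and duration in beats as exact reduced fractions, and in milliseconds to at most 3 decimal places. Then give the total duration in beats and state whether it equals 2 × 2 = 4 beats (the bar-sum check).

1) 0.0ms=0b +309.278ms=1/2b
2) 309.278ms=1/2b +773.196ms=5/4b
3) 1082.474ms=7/4b +154.639ms=1/4b
4) 1237.113ms=2b +176.73ms=2/7b
5) 1413.844ms=16/7b +176.73ms=2/7b
6) 1590.574ms=18/7b +176.73ms=2/7b
7) 1767.305ms=20/7b +176.73ms=2/7b
8) 1944.035ms=22/7b +176.73ms=2/7b
9) 2120.766ms=24/7b +176.73ms=2/7b
10) 2297.496ms=26/7b +176.73ms=2/7b
Σ=4b of 4 (97bpm 2/4) — PASS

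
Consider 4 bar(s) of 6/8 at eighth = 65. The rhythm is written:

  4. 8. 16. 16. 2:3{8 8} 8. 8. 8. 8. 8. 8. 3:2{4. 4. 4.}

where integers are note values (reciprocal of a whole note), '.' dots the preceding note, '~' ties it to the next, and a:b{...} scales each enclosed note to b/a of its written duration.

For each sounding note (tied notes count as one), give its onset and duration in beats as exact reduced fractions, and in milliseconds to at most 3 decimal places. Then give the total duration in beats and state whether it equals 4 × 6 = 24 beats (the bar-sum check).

1) 0.0ms=0b +2769.231ms=3b
2) 2769.231ms=3b +1384.615ms=3/2b
3) 4153.846ms=9/2b +692.308ms=3/4b
4) 4846.154ms=21/4b +692.308ms=3/4b
5) 5538.462ms=6b +1384.615ms=3/2b
6) 6923.077ms=15/2b +1384.615ms=3/2b
7) 8307.692ms=9b +1384.615ms=3/2b
8) 9692.308ms=21/2b +1384.615ms=3/2b
9) 11076.923ms=12b +1384.615ms=3/2b
10) 12461.538ms=27/2b +1384.615ms=3/2b
11) 13846.154ms=15b +1384.615ms=3/2b
12) 15230.769ms=33/2b +1384.615ms=3/2b
13) 16615.385ms=18b +1846.154ms=2b
14) 18461.538ms=20b +1846.154ms=2b
15) 20307.692ms=22b +1846.154ms=2b
Σ=24b of 24 (65bpm 6/8) — PASS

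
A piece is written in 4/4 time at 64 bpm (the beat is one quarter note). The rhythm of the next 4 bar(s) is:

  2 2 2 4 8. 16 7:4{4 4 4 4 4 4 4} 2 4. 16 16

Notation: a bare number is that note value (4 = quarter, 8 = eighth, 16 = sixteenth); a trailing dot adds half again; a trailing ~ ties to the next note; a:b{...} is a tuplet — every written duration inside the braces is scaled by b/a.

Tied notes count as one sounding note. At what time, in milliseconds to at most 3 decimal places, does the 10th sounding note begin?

note 10 onset = 68/7b = 9107.143ms

1. 0.0ms @ 0 + 1875.0ms (2)
2. 1875.0ms @ 2 + 1875.0ms (2)
3. 3750.0ms @ 4 + 1875.0ms (2)
4. 5625.0ms @ 6 + 937.5ms (1)
5. 6562.5ms @ 7 + 703.125ms (3/4)
6. 7265.625ms @ 31/4 + 234.375ms (1/4)
7. 7500.0ms @ 8 + 535.714ms (4/7)
8. 8035.714ms @ 60/7 + 535.714ms (4/7)
9. 8571.429ms @ 64/7 + 535.714ms (4/7)
10. 9107.143ms @ 68/7 + 535.714ms (4/7)
11. 9642.857ms @ 72/7 + 535.714ms (4/7)
12. 10178.571ms @ 76/7 + 535.714ms (4/7)
13. 10714.286ms @ 80/7 + 535.714ms (4/7)
14. 11250.0ms @ 12 + 1875.0ms (2)
15. 13125.0ms @ 14 + 1406.25ms (3/2)
16. 14531.25ms @ 31/2 + 234.375ms (1/4)
17. 14765.625ms @ 63/4 + 234.375ms (1/4)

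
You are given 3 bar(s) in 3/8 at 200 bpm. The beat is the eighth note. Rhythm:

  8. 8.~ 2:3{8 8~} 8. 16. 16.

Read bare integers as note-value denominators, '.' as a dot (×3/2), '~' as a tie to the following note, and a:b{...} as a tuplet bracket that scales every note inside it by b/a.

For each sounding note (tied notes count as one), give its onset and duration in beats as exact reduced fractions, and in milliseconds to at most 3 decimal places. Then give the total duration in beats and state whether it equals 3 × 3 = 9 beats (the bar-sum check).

1) 0.0ms=0b +450.0ms=3/2b
2) 450.0ms=3/2b +900.0ms=3b
3) 1350.0ms=9/2b +900.0ms=3b
4) 2250.0ms=15/2b +225.0ms=3/4b
5) 2475.0ms=33/4b +225.0ms=3/4b
Σ=9b of 9 (200bpm 3/8) — PASS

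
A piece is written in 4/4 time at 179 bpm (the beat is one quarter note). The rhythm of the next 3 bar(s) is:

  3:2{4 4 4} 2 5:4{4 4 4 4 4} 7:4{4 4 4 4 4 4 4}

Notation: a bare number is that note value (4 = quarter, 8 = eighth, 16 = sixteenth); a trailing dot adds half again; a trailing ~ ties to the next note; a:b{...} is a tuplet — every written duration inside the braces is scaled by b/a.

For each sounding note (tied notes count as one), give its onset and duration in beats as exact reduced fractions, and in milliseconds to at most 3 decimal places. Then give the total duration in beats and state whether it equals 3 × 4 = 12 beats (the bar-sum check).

1) 0.0ms=0b +223.464ms=2/3b
2) 223.464ms=2/3b +223.464ms=2/3b
3) 446.927ms=4/3b +223.464ms=2/3b
4) 670.391ms=2b +670.391ms=2b
5) 1340.782ms=4b +268.156ms=4/5b
6) 1608.939ms=24/5b +268.156ms=4/5b
7) 1877.095ms=28/5b +268.156ms=4/5b
8) 2145.251ms=32/5b +268.156ms=4/5b
9) 2413.408ms=36/5b +268.156ms=4/5b
10) 2681.564ms=8b +191.54ms=4/7b
11) 2873.105ms=60/7b +191.54ms=4/7b
12) 3064.645ms=64/7b +191.54ms=4/7b
13) 3256.185ms=68/7b +191.54ms=4/7b
14) 3447.725ms=72/7b +191.54ms=4/7b
15) 3639.266ms=76/7b +191.54ms=4/7b
16) 3830.806ms=80/7b +191.54ms=4/7b
Σ=12b of 12 (179bpm 4/4) — PASS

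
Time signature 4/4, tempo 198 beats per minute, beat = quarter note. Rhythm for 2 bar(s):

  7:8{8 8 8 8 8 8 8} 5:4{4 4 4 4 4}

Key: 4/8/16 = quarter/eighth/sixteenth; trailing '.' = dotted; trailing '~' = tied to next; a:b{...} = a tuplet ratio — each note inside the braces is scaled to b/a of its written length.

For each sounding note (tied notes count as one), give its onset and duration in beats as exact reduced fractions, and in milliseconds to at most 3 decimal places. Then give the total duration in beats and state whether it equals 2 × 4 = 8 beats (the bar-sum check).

1) 0.0ms=0b +173.16ms=4/7b
2) 173.16ms=4/7b +173.16ms=4/7b
3) 346.32ms=8/7b +173.16ms=4/7b
4) 519.481ms=12/7b +173.16ms=4/7b
5) 692.641ms=16/7b +173.16ms=4/7b
6) 865.801ms=20/7b +173.16ms=4/7b
7) 1038.961ms=24/7b +173.16ms=4/7b
8) 1212.121ms=4b +242.424ms=4/5b
9) 1454.545ms=24/5b +242.424ms=4/5b
10) 1696.97ms=28/5b +242.424ms=4/5b
11) 1939.394ms=32/5b +242.424ms=4/5b
12) 2181.818ms=36/5b +242.424ms=4/5b
Σ=8b of 8 (198bpm 4/4) — PASS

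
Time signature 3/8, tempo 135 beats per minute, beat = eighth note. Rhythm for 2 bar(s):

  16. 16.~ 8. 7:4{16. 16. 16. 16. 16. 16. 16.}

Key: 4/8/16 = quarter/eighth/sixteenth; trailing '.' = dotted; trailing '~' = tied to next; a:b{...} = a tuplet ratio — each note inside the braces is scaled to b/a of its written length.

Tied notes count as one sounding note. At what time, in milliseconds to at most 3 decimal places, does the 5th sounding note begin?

note 5 onset = 27/7b = 1714.286ms

1. 0.0ms @ 0 + 333.333ms (3/4)
2. 333.333ms @ 3/4 + 1000.0ms (9/4)
3. 1333.333ms @ 3 + 190.476ms (3/7)
4. 1523.81ms @ 24/7 + 190.476ms (3/7)
5. 1714.286ms @ 27/7 + 190.476ms (3/7)
6. 1904.762ms @ 30/7 + 190.476ms (3/7)
7. 2095.238ms @ 33/7 + 190.476ms (3/7)
8. 2285.714ms @ 36/7 + 190.476ms (3/7)
9. 2476.19ms @ 39/7 + 190.476ms (3/7)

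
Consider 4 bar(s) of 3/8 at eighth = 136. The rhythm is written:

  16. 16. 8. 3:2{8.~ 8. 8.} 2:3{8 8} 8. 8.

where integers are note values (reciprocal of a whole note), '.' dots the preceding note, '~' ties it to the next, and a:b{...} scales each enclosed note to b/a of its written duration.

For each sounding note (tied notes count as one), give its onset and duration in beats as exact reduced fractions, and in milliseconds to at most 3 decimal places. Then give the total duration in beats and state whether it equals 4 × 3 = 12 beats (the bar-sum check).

1) 0.0ms=0b +330.882ms=3/4b
2) 330.882ms=3/4b +330.882ms=3/4b
3) 661.765ms=3/2b +661.765ms=3/2b
4) 1323.529ms=3b +882.353ms=2b
5) 2205.882ms=5b +441.176ms=1b
6) 2647.059ms=6b +661.765ms=3/2b
7) 3308.824ms=15/2b +661.765ms=3/2b
8) 3970.588ms=9b +661.765ms=3/2b
9) 4632.353ms=21/2b +661.765ms=3/2b
Σ=12b of 12 (136bpm 3/8) — PASS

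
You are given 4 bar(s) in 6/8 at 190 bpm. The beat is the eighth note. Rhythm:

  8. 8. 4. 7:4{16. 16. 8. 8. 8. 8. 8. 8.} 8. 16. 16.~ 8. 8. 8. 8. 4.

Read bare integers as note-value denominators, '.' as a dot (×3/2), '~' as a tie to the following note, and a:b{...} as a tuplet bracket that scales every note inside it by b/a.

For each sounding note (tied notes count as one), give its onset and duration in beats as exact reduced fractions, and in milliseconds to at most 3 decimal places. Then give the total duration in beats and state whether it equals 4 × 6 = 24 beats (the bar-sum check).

1) 0.0ms=0b +473.684ms=3/2b
2) 473.684ms=3/2b +473.684ms=3/2b
3) 947.368ms=3b +947.368ms=3b
4) 1894.737ms=6b +135.338ms=3/7b
5) 2030.075ms=45/7b +135.338ms=3/7b
6) 2165.414ms=48/7b +270.677ms=6/7b
7) 2436.09ms=54/7b +270.677ms=6/7b
8) 2706.767ms=60/7b +270.677ms=6/7b
9) 2977.444ms=66/7b +270.677ms=6/7b
10) 3248.12ms=72/7b +270.677ms=6/7b
11) 3518.797ms=78/7b +270.677ms=6/7b
12) 3789.474ms=12b +473.684ms=3/2b
13) 4263.158ms=27/2b +236.842ms=3/4b
14) 4500.0ms=57/4b +710.526ms=9/4b
15) 5210.526ms=33/2b +473.684ms=3/2b
16) 5684.211ms=18b +473.684ms=3/2b
17) 6157.895ms=39/2b +473.684ms=3/2b
18) 6631.579ms=21b +947.368ms=3b
Σ=24b of 24 (190bpm 6/8) — PASS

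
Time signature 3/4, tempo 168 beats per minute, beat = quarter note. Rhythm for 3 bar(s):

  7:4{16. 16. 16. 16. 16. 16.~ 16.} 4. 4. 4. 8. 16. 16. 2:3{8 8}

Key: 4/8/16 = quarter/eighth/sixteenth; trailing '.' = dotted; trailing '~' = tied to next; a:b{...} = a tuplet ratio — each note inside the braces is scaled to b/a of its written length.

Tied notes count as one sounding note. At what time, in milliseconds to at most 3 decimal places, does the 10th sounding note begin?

1. 0.0ms @ 0 + 76.531ms (3/14)
2. 76.531ms @ 3/14 + 76.531ms (3/14)
3. 153.061ms @ 3/7 + 76.531ms (3/14)
4. 229.592ms @ 9/14 + 76.531ms (3/14)
5. 306.122ms @ 6/7 + 76.531ms (3/14)
6. 382.653ms @ 15/14 + 153.061ms (3/7)
7. 535.714ms @ 3/2 + 535.714ms (3/2)
8. 1071.429ms @ 3 + 535.714ms (3/2)
9. 1607.143ms @ 9/2 + 535.714ms (3/2)
10. 2142.857ms @ 6 + 267.857ms (3/4)
11. 2410.714ms @ 27/4 + 133.929ms (3/8)
12. 2544.643ms @ 57/8 + 133.929ms (3/8)
13. 2678.571ms @ 15/2 + 267.857ms (3/4)
14. 2946.429ms @ 33/4 + 267.857ms (3/4)

note 10 onset = 6b = 2142.857ms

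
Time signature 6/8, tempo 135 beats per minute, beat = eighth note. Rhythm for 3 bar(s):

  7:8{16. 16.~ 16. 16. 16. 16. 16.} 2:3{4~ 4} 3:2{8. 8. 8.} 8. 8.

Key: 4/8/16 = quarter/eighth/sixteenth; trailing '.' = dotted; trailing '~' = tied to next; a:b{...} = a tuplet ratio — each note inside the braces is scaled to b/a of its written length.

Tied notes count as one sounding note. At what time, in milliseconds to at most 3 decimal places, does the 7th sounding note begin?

note 7 onset = 6b = 2666.667ms

1. 0.0ms @ 0 + 380.952ms (6/7)
2. 380.952ms @ 6/7 + 761.905ms (12/7)
3. 1142.857ms @ 18/7 + 380.952ms (6/7)
4. 1523.81ms @ 24/7 + 380.952ms (6/7)
5. 1904.762ms @ 30/7 + 380.952ms (6/7)
6. 2285.714ms @ 36/7 + 380.952ms (6/7)
7. 2666.667ms @ 6 + 2666.667ms (6)
8. 5333.333ms @ 12 + 444.444ms (1)
9. 5777.778ms @ 13 + 444.444ms (1)
10. 6222.222ms @ 14 + 444.444ms (1)
11. 6666.667ms @ 15 + 666.667ms (3/2)
12. 7333.333ms @ 33/2 + 666.667ms (3/2)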